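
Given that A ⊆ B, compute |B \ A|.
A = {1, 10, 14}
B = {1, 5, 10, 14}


Set A = {1, 10, 14}, |A| = 3
Set B = {1, 5, 10, 14}, |B| = 4
Since A ⊆ B: B \ A = {5}
|B| - |A| = 4 - 3 = 1

1


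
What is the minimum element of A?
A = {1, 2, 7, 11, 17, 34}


Set A = {1, 2, 7, 11, 17, 34}
Elements in ascending order: 1, 2, 7, 11, 17, 34
The smallest element is 1.

1


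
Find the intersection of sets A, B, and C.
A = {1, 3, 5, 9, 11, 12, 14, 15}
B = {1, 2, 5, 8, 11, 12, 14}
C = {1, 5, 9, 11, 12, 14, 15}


Set A = {1, 3, 5, 9, 11, 12, 14, 15}
Set B = {1, 2, 5, 8, 11, 12, 14}
Set C = {1, 5, 9, 11, 12, 14, 15}
First, A ∩ B = {1, 5, 11, 12, 14}
Then, (A ∩ B) ∩ C = {1, 5, 11, 12, 14}

{1, 5, 11, 12, 14}


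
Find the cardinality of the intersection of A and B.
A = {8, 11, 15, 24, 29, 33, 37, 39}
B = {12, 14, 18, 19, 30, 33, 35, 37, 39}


Set A = {8, 11, 15, 24, 29, 33, 37, 39}
Set B = {12, 14, 18, 19, 30, 33, 35, 37, 39}
A ∩ B = {33, 37, 39}
|A ∩ B| = 3

3


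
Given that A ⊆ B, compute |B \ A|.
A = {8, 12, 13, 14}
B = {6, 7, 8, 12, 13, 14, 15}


Set A = {8, 12, 13, 14}, |A| = 4
Set B = {6, 7, 8, 12, 13, 14, 15}, |B| = 7
Since A ⊆ B: B \ A = {6, 7, 15}
|B| - |A| = 7 - 4 = 3

3


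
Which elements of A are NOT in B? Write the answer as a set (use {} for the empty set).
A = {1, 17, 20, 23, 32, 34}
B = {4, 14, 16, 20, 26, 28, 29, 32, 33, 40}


Set A = {1, 17, 20, 23, 32, 34}
Set B = {4, 14, 16, 20, 26, 28, 29, 32, 33, 40}
Check each element of A against B:
1 ∉ B (include), 17 ∉ B (include), 20 ∈ B, 23 ∉ B (include), 32 ∈ B, 34 ∉ B (include)
Elements of A not in B: {1, 17, 23, 34}

{1, 17, 23, 34}


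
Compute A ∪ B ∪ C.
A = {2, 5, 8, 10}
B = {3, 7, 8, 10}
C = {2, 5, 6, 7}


Set A = {2, 5, 8, 10}
Set B = {3, 7, 8, 10}
Set C = {2, 5, 6, 7}
First, A ∪ B = {2, 3, 5, 7, 8, 10}
Then, (A ∪ B) ∪ C = {2, 3, 5, 6, 7, 8, 10}

{2, 3, 5, 6, 7, 8, 10}


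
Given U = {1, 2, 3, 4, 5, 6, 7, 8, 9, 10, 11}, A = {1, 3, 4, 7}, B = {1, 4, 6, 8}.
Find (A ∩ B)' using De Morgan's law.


U = {1, 2, 3, 4, 5, 6, 7, 8, 9, 10, 11}
A = {1, 3, 4, 7}, B = {1, 4, 6, 8}
A ∩ B = {1, 4}
(A ∩ B)' = U \ (A ∩ B) = {2, 3, 5, 6, 7, 8, 9, 10, 11}
Verification via A' ∪ B': A' = {2, 5, 6, 8, 9, 10, 11}, B' = {2, 3, 5, 7, 9, 10, 11}
A' ∪ B' = {2, 3, 5, 6, 7, 8, 9, 10, 11} ✓

{2, 3, 5, 6, 7, 8, 9, 10, 11}


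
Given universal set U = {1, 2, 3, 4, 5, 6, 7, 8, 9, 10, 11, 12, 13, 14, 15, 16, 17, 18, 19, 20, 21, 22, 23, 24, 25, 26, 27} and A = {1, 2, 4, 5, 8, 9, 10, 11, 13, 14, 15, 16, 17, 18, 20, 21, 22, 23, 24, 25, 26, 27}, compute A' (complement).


Universal set U = {1, 2, 3, 4, 5, 6, 7, 8, 9, 10, 11, 12, 13, 14, 15, 16, 17, 18, 19, 20, 21, 22, 23, 24, 25, 26, 27}
Set A = {1, 2, 4, 5, 8, 9, 10, 11, 13, 14, 15, 16, 17, 18, 20, 21, 22, 23, 24, 25, 26, 27}
A' = U \ A = elements in U but not in A
Checking each element of U:
1 (in A, exclude), 2 (in A, exclude), 3 (not in A, include), 4 (in A, exclude), 5 (in A, exclude), 6 (not in A, include), 7 (not in A, include), 8 (in A, exclude), 9 (in A, exclude), 10 (in A, exclude), 11 (in A, exclude), 12 (not in A, include), 13 (in A, exclude), 14 (in A, exclude), 15 (in A, exclude), 16 (in A, exclude), 17 (in A, exclude), 18 (in A, exclude), 19 (not in A, include), 20 (in A, exclude), 21 (in A, exclude), 22 (in A, exclude), 23 (in A, exclude), 24 (in A, exclude), 25 (in A, exclude), 26 (in A, exclude), 27 (in A, exclude)
A' = {3, 6, 7, 12, 19}

{3, 6, 7, 12, 19}


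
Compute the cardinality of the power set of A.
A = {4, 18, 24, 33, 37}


Set A = {4, 18, 24, 33, 37}
|A| = 5
The power set P(A) contains all subsets of A.
|P(A)| = 2^|A| = 2^5 = 32

32


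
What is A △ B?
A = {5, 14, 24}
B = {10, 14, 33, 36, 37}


Set A = {5, 14, 24}
Set B = {10, 14, 33, 36, 37}
A △ B = (A \ B) ∪ (B \ A)
Elements in A but not B: {5, 24}
Elements in B but not A: {10, 33, 36, 37}
A △ B = {5, 10, 24, 33, 36, 37}

{5, 10, 24, 33, 36, 37}


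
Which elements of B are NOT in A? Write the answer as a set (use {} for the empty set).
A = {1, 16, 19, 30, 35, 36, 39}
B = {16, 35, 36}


Set A = {1, 16, 19, 30, 35, 36, 39}
Set B = {16, 35, 36}
Check each element of B against A:
16 ∈ A, 35 ∈ A, 36 ∈ A
Elements of B not in A: {}

{}


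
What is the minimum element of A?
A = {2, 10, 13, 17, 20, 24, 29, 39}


Set A = {2, 10, 13, 17, 20, 24, 29, 39}
Elements in ascending order: 2, 10, 13, 17, 20, 24, 29, 39
The smallest element is 2.

2


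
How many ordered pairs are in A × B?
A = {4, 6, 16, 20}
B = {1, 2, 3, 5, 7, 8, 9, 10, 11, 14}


Set A = {4, 6, 16, 20} has 4 elements.
Set B = {1, 2, 3, 5, 7, 8, 9, 10, 11, 14} has 10 elements.
|A × B| = |A| × |B| = 4 × 10 = 40

40


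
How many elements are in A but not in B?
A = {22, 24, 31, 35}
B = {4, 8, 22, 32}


Set A = {22, 24, 31, 35}
Set B = {4, 8, 22, 32}
A \ B = {24, 31, 35}
|A \ B| = 3

3


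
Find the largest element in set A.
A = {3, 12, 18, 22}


Set A = {3, 12, 18, 22}
Elements in ascending order: 3, 12, 18, 22
The largest element is 22.

22


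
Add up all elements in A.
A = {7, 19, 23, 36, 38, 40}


Set A = {7, 19, 23, 36, 38, 40}
Sum = 7 + 19 + 23 + 36 + 38 + 40 = 163

163


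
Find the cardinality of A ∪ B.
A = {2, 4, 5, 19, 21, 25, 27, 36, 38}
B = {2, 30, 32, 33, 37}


Set A = {2, 4, 5, 19, 21, 25, 27, 36, 38}, |A| = 9
Set B = {2, 30, 32, 33, 37}, |B| = 5
A ∩ B = {2}, |A ∩ B| = 1
|A ∪ B| = |A| + |B| - |A ∩ B| = 9 + 5 - 1 = 13

13


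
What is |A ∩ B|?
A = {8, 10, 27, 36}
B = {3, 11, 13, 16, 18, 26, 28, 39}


Set A = {8, 10, 27, 36}
Set B = {3, 11, 13, 16, 18, 26, 28, 39}
A ∩ B = {}
|A ∩ B| = 0

0


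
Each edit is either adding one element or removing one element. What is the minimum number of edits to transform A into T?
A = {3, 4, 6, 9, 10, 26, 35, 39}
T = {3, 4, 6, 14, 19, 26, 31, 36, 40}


Set A = {3, 4, 6, 9, 10, 26, 35, 39}
Set T = {3, 4, 6, 14, 19, 26, 31, 36, 40}
Elements to remove from A (in A, not in T): {9, 10, 35, 39} → 4 removals
Elements to add to A (in T, not in A): {14, 19, 31, 36, 40} → 5 additions
Total edits = 4 + 5 = 9

9


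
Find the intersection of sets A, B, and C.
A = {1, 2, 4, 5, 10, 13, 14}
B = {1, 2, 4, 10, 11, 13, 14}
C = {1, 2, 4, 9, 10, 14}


Set A = {1, 2, 4, 5, 10, 13, 14}
Set B = {1, 2, 4, 10, 11, 13, 14}
Set C = {1, 2, 4, 9, 10, 14}
First, A ∩ B = {1, 2, 4, 10, 13, 14}
Then, (A ∩ B) ∩ C = {1, 2, 4, 10, 14}

{1, 2, 4, 10, 14}


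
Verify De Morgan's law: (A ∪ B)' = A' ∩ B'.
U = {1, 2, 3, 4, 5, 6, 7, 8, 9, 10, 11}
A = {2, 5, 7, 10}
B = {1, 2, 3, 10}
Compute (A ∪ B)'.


U = {1, 2, 3, 4, 5, 6, 7, 8, 9, 10, 11}
A = {2, 5, 7, 10}, B = {1, 2, 3, 10}
A ∪ B = {1, 2, 3, 5, 7, 10}
(A ∪ B)' = U \ (A ∪ B) = {4, 6, 8, 9, 11}
Verification via A' ∩ B': A' = {1, 3, 4, 6, 8, 9, 11}, B' = {4, 5, 6, 7, 8, 9, 11}
A' ∩ B' = {4, 6, 8, 9, 11} ✓

{4, 6, 8, 9, 11}


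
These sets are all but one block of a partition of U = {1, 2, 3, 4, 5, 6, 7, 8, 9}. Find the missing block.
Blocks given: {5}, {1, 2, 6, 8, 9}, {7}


U = {1, 2, 3, 4, 5, 6, 7, 8, 9}
Shown blocks: {5}, {1, 2, 6, 8, 9}, {7}
A partition's blocks are pairwise disjoint and cover U, so the missing block = U \ (union of shown blocks).
Union of shown blocks: {1, 2, 5, 6, 7, 8, 9}
Missing block = U \ (union) = {3, 4}

{3, 4}


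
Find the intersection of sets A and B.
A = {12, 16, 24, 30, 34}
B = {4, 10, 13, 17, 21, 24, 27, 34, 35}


Set A = {12, 16, 24, 30, 34}
Set B = {4, 10, 13, 17, 21, 24, 27, 34, 35}
A ∩ B includes only elements in both sets.
Check each element of A against B:
12 ✗, 16 ✗, 24 ✓, 30 ✗, 34 ✓
A ∩ B = {24, 34}

{24, 34}


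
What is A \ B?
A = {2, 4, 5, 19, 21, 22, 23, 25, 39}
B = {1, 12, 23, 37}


Set A = {2, 4, 5, 19, 21, 22, 23, 25, 39}
Set B = {1, 12, 23, 37}
A \ B includes elements in A that are not in B.
Check each element of A:
2 (not in B, keep), 4 (not in B, keep), 5 (not in B, keep), 19 (not in B, keep), 21 (not in B, keep), 22 (not in B, keep), 23 (in B, remove), 25 (not in B, keep), 39 (not in B, keep)
A \ B = {2, 4, 5, 19, 21, 22, 25, 39}

{2, 4, 5, 19, 21, 22, 25, 39}


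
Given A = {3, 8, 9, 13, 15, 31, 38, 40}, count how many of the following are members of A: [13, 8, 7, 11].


Set A = {3, 8, 9, 13, 15, 31, 38, 40}
Candidates: [13, 8, 7, 11]
Check each candidate:
13 ∈ A, 8 ∈ A, 7 ∉ A, 11 ∉ A
Count of candidates in A: 2

2


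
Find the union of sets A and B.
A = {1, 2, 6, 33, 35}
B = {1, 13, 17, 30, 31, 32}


Set A = {1, 2, 6, 33, 35}
Set B = {1, 13, 17, 30, 31, 32}
A ∪ B includes all elements in either set.
Elements from A: {1, 2, 6, 33, 35}
Elements from B not already included: {13, 17, 30, 31, 32}
A ∪ B = {1, 2, 6, 13, 17, 30, 31, 32, 33, 35}

{1, 2, 6, 13, 17, 30, 31, 32, 33, 35}


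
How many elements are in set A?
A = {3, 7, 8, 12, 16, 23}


Set A = {3, 7, 8, 12, 16, 23}
Listing elements: 3, 7, 8, 12, 16, 23
Counting: 6 elements
|A| = 6

6


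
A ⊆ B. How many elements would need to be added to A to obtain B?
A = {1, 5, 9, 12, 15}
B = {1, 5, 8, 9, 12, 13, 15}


Set A = {1, 5, 9, 12, 15}, |A| = 5
Set B = {1, 5, 8, 9, 12, 13, 15}, |B| = 7
Since A ⊆ B: B \ A = {8, 13}
|B| - |A| = 7 - 5 = 2

2


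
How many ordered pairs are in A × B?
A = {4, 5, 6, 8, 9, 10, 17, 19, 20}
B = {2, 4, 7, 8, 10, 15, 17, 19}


Set A = {4, 5, 6, 8, 9, 10, 17, 19, 20} has 9 elements.
Set B = {2, 4, 7, 8, 10, 15, 17, 19} has 8 elements.
|A × B| = |A| × |B| = 9 × 8 = 72

72


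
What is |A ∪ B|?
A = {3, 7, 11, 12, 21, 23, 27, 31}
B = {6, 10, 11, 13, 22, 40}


Set A = {3, 7, 11, 12, 21, 23, 27, 31}, |A| = 8
Set B = {6, 10, 11, 13, 22, 40}, |B| = 6
A ∩ B = {11}, |A ∩ B| = 1
|A ∪ B| = |A| + |B| - |A ∩ B| = 8 + 6 - 1 = 13

13


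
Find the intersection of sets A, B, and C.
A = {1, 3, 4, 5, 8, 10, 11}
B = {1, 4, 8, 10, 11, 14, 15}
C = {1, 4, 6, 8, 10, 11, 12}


Set A = {1, 3, 4, 5, 8, 10, 11}
Set B = {1, 4, 8, 10, 11, 14, 15}
Set C = {1, 4, 6, 8, 10, 11, 12}
First, A ∩ B = {1, 4, 8, 10, 11}
Then, (A ∩ B) ∩ C = {1, 4, 8, 10, 11}

{1, 4, 8, 10, 11}


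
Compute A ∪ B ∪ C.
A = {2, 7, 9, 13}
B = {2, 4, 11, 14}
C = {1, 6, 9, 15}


Set A = {2, 7, 9, 13}
Set B = {2, 4, 11, 14}
Set C = {1, 6, 9, 15}
First, A ∪ B = {2, 4, 7, 9, 11, 13, 14}
Then, (A ∪ B) ∪ C = {1, 2, 4, 6, 7, 9, 11, 13, 14, 15}

{1, 2, 4, 6, 7, 9, 11, 13, 14, 15}


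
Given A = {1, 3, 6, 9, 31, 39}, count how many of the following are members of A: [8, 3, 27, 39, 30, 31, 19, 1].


Set A = {1, 3, 6, 9, 31, 39}
Candidates: [8, 3, 27, 39, 30, 31, 19, 1]
Check each candidate:
8 ∉ A, 3 ∈ A, 27 ∉ A, 39 ∈ A, 30 ∉ A, 31 ∈ A, 19 ∉ A, 1 ∈ A
Count of candidates in A: 4

4


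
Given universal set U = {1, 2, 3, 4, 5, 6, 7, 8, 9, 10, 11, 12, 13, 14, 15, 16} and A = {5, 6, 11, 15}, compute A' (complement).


Universal set U = {1, 2, 3, 4, 5, 6, 7, 8, 9, 10, 11, 12, 13, 14, 15, 16}
Set A = {5, 6, 11, 15}
A' = U \ A = elements in U but not in A
Checking each element of U:
1 (not in A, include), 2 (not in A, include), 3 (not in A, include), 4 (not in A, include), 5 (in A, exclude), 6 (in A, exclude), 7 (not in A, include), 8 (not in A, include), 9 (not in A, include), 10 (not in A, include), 11 (in A, exclude), 12 (not in A, include), 13 (not in A, include), 14 (not in A, include), 15 (in A, exclude), 16 (not in A, include)
A' = {1, 2, 3, 4, 7, 8, 9, 10, 12, 13, 14, 16}

{1, 2, 3, 4, 7, 8, 9, 10, 12, 13, 14, 16}


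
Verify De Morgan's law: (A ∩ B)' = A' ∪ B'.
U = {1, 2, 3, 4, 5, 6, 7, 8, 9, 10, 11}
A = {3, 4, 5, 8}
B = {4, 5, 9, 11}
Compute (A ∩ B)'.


U = {1, 2, 3, 4, 5, 6, 7, 8, 9, 10, 11}
A = {3, 4, 5, 8}, B = {4, 5, 9, 11}
A ∩ B = {4, 5}
(A ∩ B)' = U \ (A ∩ B) = {1, 2, 3, 6, 7, 8, 9, 10, 11}
Verification via A' ∪ B': A' = {1, 2, 6, 7, 9, 10, 11}, B' = {1, 2, 3, 6, 7, 8, 10}
A' ∪ B' = {1, 2, 3, 6, 7, 8, 9, 10, 11} ✓

{1, 2, 3, 6, 7, 8, 9, 10, 11}


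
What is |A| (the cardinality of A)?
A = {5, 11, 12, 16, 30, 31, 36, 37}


Set A = {5, 11, 12, 16, 30, 31, 36, 37}
Listing elements: 5, 11, 12, 16, 30, 31, 36, 37
Counting: 8 elements
|A| = 8

8


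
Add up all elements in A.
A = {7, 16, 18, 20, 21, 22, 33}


Set A = {7, 16, 18, 20, 21, 22, 33}
Sum = 7 + 16 + 18 + 20 + 21 + 22 + 33 = 137

137


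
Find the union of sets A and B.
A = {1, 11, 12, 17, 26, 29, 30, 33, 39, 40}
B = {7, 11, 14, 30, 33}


Set A = {1, 11, 12, 17, 26, 29, 30, 33, 39, 40}
Set B = {7, 11, 14, 30, 33}
A ∪ B includes all elements in either set.
Elements from A: {1, 11, 12, 17, 26, 29, 30, 33, 39, 40}
Elements from B not already included: {7, 14}
A ∪ B = {1, 7, 11, 12, 14, 17, 26, 29, 30, 33, 39, 40}

{1, 7, 11, 12, 14, 17, 26, 29, 30, 33, 39, 40}


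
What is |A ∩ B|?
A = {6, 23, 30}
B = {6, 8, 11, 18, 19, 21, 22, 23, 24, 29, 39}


Set A = {6, 23, 30}
Set B = {6, 8, 11, 18, 19, 21, 22, 23, 24, 29, 39}
A ∩ B = {6, 23}
|A ∩ B| = 2

2


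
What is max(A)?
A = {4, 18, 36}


Set A = {4, 18, 36}
Elements in ascending order: 4, 18, 36
The largest element is 36.

36


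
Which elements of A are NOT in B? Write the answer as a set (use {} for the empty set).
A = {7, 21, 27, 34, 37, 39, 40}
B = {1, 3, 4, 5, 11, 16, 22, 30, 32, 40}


Set A = {7, 21, 27, 34, 37, 39, 40}
Set B = {1, 3, 4, 5, 11, 16, 22, 30, 32, 40}
Check each element of A against B:
7 ∉ B (include), 21 ∉ B (include), 27 ∉ B (include), 34 ∉ B (include), 37 ∉ B (include), 39 ∉ B (include), 40 ∈ B
Elements of A not in B: {7, 21, 27, 34, 37, 39}

{7, 21, 27, 34, 37, 39}


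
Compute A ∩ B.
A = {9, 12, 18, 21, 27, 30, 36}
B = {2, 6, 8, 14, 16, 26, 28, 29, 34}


Set A = {9, 12, 18, 21, 27, 30, 36}
Set B = {2, 6, 8, 14, 16, 26, 28, 29, 34}
A ∩ B includes only elements in both sets.
Check each element of A against B:
9 ✗, 12 ✗, 18 ✗, 21 ✗, 27 ✗, 30 ✗, 36 ✗
A ∩ B = {}

{}


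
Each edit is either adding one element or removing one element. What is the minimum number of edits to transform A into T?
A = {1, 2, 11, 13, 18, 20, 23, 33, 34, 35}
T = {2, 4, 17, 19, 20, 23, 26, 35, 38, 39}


Set A = {1, 2, 11, 13, 18, 20, 23, 33, 34, 35}
Set T = {2, 4, 17, 19, 20, 23, 26, 35, 38, 39}
Elements to remove from A (in A, not in T): {1, 11, 13, 18, 33, 34} → 6 removals
Elements to add to A (in T, not in A): {4, 17, 19, 26, 38, 39} → 6 additions
Total edits = 6 + 6 = 12

12


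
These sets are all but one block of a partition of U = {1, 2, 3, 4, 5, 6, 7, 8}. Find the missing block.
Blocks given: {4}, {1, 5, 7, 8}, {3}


U = {1, 2, 3, 4, 5, 6, 7, 8}
Shown blocks: {4}, {1, 5, 7, 8}, {3}
A partition's blocks are pairwise disjoint and cover U, so the missing block = U \ (union of shown blocks).
Union of shown blocks: {1, 3, 4, 5, 7, 8}
Missing block = U \ (union) = {2, 6}

{2, 6}


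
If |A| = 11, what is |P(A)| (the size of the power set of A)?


The set has 11 elements.
The power set contains all possible subsets.
|P(A)| = 2^|A| = 2^11 = 2048

2048


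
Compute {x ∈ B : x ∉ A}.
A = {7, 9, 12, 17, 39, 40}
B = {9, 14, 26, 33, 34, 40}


Set A = {7, 9, 12, 17, 39, 40}
Set B = {9, 14, 26, 33, 34, 40}
Check each element of B against A:
9 ∈ A, 14 ∉ A (include), 26 ∉ A (include), 33 ∉ A (include), 34 ∉ A (include), 40 ∈ A
Elements of B not in A: {14, 26, 33, 34}

{14, 26, 33, 34}


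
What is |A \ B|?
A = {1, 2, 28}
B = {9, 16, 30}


Set A = {1, 2, 28}
Set B = {9, 16, 30}
A \ B = {1, 2, 28}
|A \ B| = 3

3


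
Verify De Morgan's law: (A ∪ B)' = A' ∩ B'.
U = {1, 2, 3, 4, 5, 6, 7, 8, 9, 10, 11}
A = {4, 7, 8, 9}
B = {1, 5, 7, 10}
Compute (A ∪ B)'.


U = {1, 2, 3, 4, 5, 6, 7, 8, 9, 10, 11}
A = {4, 7, 8, 9}, B = {1, 5, 7, 10}
A ∪ B = {1, 4, 5, 7, 8, 9, 10}
(A ∪ B)' = U \ (A ∪ B) = {2, 3, 6, 11}
Verification via A' ∩ B': A' = {1, 2, 3, 5, 6, 10, 11}, B' = {2, 3, 4, 6, 8, 9, 11}
A' ∩ B' = {2, 3, 6, 11} ✓

{2, 3, 6, 11}


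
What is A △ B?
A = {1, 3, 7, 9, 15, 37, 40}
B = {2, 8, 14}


Set A = {1, 3, 7, 9, 15, 37, 40}
Set B = {2, 8, 14}
A △ B = (A \ B) ∪ (B \ A)
Elements in A but not B: {1, 3, 7, 9, 15, 37, 40}
Elements in B but not A: {2, 8, 14}
A △ B = {1, 2, 3, 7, 8, 9, 14, 15, 37, 40}

{1, 2, 3, 7, 8, 9, 14, 15, 37, 40}


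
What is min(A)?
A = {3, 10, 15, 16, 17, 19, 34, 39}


Set A = {3, 10, 15, 16, 17, 19, 34, 39}
Elements in ascending order: 3, 10, 15, 16, 17, 19, 34, 39
The smallest element is 3.

3


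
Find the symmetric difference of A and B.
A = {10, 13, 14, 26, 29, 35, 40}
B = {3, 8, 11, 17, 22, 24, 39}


Set A = {10, 13, 14, 26, 29, 35, 40}
Set B = {3, 8, 11, 17, 22, 24, 39}
A △ B = (A \ B) ∪ (B \ A)
Elements in A but not B: {10, 13, 14, 26, 29, 35, 40}
Elements in B but not A: {3, 8, 11, 17, 22, 24, 39}
A △ B = {3, 8, 10, 11, 13, 14, 17, 22, 24, 26, 29, 35, 39, 40}

{3, 8, 10, 11, 13, 14, 17, 22, 24, 26, 29, 35, 39, 40}


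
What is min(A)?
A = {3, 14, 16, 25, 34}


Set A = {3, 14, 16, 25, 34}
Elements in ascending order: 3, 14, 16, 25, 34
The smallest element is 3.

3


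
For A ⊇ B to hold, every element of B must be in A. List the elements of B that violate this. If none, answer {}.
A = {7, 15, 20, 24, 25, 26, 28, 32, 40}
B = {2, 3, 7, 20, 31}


Set A = {7, 15, 20, 24, 25, 26, 28, 32, 40}
Set B = {2, 3, 7, 20, 31}
Check each element of B against A:
2 ∉ A (include), 3 ∉ A (include), 7 ∈ A, 20 ∈ A, 31 ∉ A (include)
Elements of B not in A: {2, 3, 31}

{2, 3, 31}


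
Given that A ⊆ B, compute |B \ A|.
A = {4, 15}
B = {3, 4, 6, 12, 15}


Set A = {4, 15}, |A| = 2
Set B = {3, 4, 6, 12, 15}, |B| = 5
Since A ⊆ B: B \ A = {3, 6, 12}
|B| - |A| = 5 - 2 = 3

3


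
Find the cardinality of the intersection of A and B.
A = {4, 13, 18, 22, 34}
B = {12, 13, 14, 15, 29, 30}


Set A = {4, 13, 18, 22, 34}
Set B = {12, 13, 14, 15, 29, 30}
A ∩ B = {13}
|A ∩ B| = 1

1


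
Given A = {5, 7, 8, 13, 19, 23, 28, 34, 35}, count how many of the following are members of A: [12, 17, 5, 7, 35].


Set A = {5, 7, 8, 13, 19, 23, 28, 34, 35}
Candidates: [12, 17, 5, 7, 35]
Check each candidate:
12 ∉ A, 17 ∉ A, 5 ∈ A, 7 ∈ A, 35 ∈ A
Count of candidates in A: 3

3


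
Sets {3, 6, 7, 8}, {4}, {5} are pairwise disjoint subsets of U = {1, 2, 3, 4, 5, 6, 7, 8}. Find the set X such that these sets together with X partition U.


U = {1, 2, 3, 4, 5, 6, 7, 8}
Shown blocks: {3, 6, 7, 8}, {4}, {5}
A partition's blocks are pairwise disjoint and cover U, so the missing block = U \ (union of shown blocks).
Union of shown blocks: {3, 4, 5, 6, 7, 8}
Missing block = U \ (union) = {1, 2}

{1, 2}


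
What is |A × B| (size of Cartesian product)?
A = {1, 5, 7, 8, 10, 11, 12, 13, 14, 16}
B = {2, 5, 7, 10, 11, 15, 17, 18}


Set A = {1, 5, 7, 8, 10, 11, 12, 13, 14, 16} has 10 elements.
Set B = {2, 5, 7, 10, 11, 15, 17, 18} has 8 elements.
|A × B| = |A| × |B| = 10 × 8 = 80

80


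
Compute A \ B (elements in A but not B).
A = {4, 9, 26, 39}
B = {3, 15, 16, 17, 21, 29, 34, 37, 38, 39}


Set A = {4, 9, 26, 39}
Set B = {3, 15, 16, 17, 21, 29, 34, 37, 38, 39}
A \ B includes elements in A that are not in B.
Check each element of A:
4 (not in B, keep), 9 (not in B, keep), 26 (not in B, keep), 39 (in B, remove)
A \ B = {4, 9, 26}

{4, 9, 26}


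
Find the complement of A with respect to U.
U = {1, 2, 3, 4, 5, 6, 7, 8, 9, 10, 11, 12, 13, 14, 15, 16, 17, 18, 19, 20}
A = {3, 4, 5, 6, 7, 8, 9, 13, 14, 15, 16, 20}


Universal set U = {1, 2, 3, 4, 5, 6, 7, 8, 9, 10, 11, 12, 13, 14, 15, 16, 17, 18, 19, 20}
Set A = {3, 4, 5, 6, 7, 8, 9, 13, 14, 15, 16, 20}
A' = U \ A = elements in U but not in A
Checking each element of U:
1 (not in A, include), 2 (not in A, include), 3 (in A, exclude), 4 (in A, exclude), 5 (in A, exclude), 6 (in A, exclude), 7 (in A, exclude), 8 (in A, exclude), 9 (in A, exclude), 10 (not in A, include), 11 (not in A, include), 12 (not in A, include), 13 (in A, exclude), 14 (in A, exclude), 15 (in A, exclude), 16 (in A, exclude), 17 (not in A, include), 18 (not in A, include), 19 (not in A, include), 20 (in A, exclude)
A' = {1, 2, 10, 11, 12, 17, 18, 19}

{1, 2, 10, 11, 12, 17, 18, 19}


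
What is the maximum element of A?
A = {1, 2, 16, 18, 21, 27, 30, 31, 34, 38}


Set A = {1, 2, 16, 18, 21, 27, 30, 31, 34, 38}
Elements in ascending order: 1, 2, 16, 18, 21, 27, 30, 31, 34, 38
The largest element is 38.

38


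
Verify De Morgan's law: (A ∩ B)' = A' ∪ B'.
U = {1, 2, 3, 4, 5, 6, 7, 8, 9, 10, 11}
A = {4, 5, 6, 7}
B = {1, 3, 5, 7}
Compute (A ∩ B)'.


U = {1, 2, 3, 4, 5, 6, 7, 8, 9, 10, 11}
A = {4, 5, 6, 7}, B = {1, 3, 5, 7}
A ∩ B = {5, 7}
(A ∩ B)' = U \ (A ∩ B) = {1, 2, 3, 4, 6, 8, 9, 10, 11}
Verification via A' ∪ B': A' = {1, 2, 3, 8, 9, 10, 11}, B' = {2, 4, 6, 8, 9, 10, 11}
A' ∪ B' = {1, 2, 3, 4, 6, 8, 9, 10, 11} ✓

{1, 2, 3, 4, 6, 8, 9, 10, 11}


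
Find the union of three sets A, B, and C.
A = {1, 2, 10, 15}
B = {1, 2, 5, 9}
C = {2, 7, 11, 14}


Set A = {1, 2, 10, 15}
Set B = {1, 2, 5, 9}
Set C = {2, 7, 11, 14}
First, A ∪ B = {1, 2, 5, 9, 10, 15}
Then, (A ∪ B) ∪ C = {1, 2, 5, 7, 9, 10, 11, 14, 15}

{1, 2, 5, 7, 9, 10, 11, 14, 15}


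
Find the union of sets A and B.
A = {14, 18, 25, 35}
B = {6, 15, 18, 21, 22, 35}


Set A = {14, 18, 25, 35}
Set B = {6, 15, 18, 21, 22, 35}
A ∪ B includes all elements in either set.
Elements from A: {14, 18, 25, 35}
Elements from B not already included: {6, 15, 21, 22}
A ∪ B = {6, 14, 15, 18, 21, 22, 25, 35}

{6, 14, 15, 18, 21, 22, 25, 35}


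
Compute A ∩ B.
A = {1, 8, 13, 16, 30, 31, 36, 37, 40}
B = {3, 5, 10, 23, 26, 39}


Set A = {1, 8, 13, 16, 30, 31, 36, 37, 40}
Set B = {3, 5, 10, 23, 26, 39}
A ∩ B includes only elements in both sets.
Check each element of A against B:
1 ✗, 8 ✗, 13 ✗, 16 ✗, 30 ✗, 31 ✗, 36 ✗, 37 ✗, 40 ✗
A ∩ B = {}

{}


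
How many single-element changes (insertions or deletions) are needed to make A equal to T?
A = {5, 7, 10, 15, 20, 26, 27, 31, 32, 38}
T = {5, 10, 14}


Set A = {5, 7, 10, 15, 20, 26, 27, 31, 32, 38}
Set T = {5, 10, 14}
Elements to remove from A (in A, not in T): {7, 15, 20, 26, 27, 31, 32, 38} → 8 removals
Elements to add to A (in T, not in A): {14} → 1 additions
Total edits = 8 + 1 = 9

9


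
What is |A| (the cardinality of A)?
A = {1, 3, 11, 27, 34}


Set A = {1, 3, 11, 27, 34}
Listing elements: 1, 3, 11, 27, 34
Counting: 5 elements
|A| = 5

5


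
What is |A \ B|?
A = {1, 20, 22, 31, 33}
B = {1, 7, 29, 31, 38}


Set A = {1, 20, 22, 31, 33}
Set B = {1, 7, 29, 31, 38}
A \ B = {20, 22, 33}
|A \ B| = 3

3


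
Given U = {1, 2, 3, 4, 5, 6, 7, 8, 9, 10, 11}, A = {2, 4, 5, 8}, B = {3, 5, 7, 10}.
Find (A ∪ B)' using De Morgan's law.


U = {1, 2, 3, 4, 5, 6, 7, 8, 9, 10, 11}
A = {2, 4, 5, 8}, B = {3, 5, 7, 10}
A ∪ B = {2, 3, 4, 5, 7, 8, 10}
(A ∪ B)' = U \ (A ∪ B) = {1, 6, 9, 11}
Verification via A' ∩ B': A' = {1, 3, 6, 7, 9, 10, 11}, B' = {1, 2, 4, 6, 8, 9, 11}
A' ∩ B' = {1, 6, 9, 11} ✓

{1, 6, 9, 11}


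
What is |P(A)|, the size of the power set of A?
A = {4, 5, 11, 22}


Set A = {4, 5, 11, 22}
|A| = 4
The power set P(A) contains all subsets of A.
|P(A)| = 2^|A| = 2^4 = 16

16


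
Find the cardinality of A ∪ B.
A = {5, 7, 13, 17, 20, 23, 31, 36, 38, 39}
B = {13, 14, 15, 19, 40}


Set A = {5, 7, 13, 17, 20, 23, 31, 36, 38, 39}, |A| = 10
Set B = {13, 14, 15, 19, 40}, |B| = 5
A ∩ B = {13}, |A ∩ B| = 1
|A ∪ B| = |A| + |B| - |A ∩ B| = 10 + 5 - 1 = 14

14


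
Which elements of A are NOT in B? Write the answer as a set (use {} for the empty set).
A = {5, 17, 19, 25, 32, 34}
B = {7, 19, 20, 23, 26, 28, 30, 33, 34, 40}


Set A = {5, 17, 19, 25, 32, 34}
Set B = {7, 19, 20, 23, 26, 28, 30, 33, 34, 40}
Check each element of A against B:
5 ∉ B (include), 17 ∉ B (include), 19 ∈ B, 25 ∉ B (include), 32 ∉ B (include), 34 ∈ B
Elements of A not in B: {5, 17, 25, 32}

{5, 17, 25, 32}


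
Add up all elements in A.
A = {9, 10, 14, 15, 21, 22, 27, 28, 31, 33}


Set A = {9, 10, 14, 15, 21, 22, 27, 28, 31, 33}
Sum = 9 + 10 + 14 + 15 + 21 + 22 + 27 + 28 + 31 + 33 = 210

210


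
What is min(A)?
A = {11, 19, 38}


Set A = {11, 19, 38}
Elements in ascending order: 11, 19, 38
The smallest element is 11.

11


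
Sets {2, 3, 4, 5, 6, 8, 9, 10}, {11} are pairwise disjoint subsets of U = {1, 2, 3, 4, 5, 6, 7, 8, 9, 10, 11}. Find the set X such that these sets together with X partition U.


U = {1, 2, 3, 4, 5, 6, 7, 8, 9, 10, 11}
Shown blocks: {2, 3, 4, 5, 6, 8, 9, 10}, {11}
A partition's blocks are pairwise disjoint and cover U, so the missing block = U \ (union of shown blocks).
Union of shown blocks: {2, 3, 4, 5, 6, 8, 9, 10, 11}
Missing block = U \ (union) = {1, 7}

{1, 7}


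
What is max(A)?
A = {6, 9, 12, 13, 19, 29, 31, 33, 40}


Set A = {6, 9, 12, 13, 19, 29, 31, 33, 40}
Elements in ascending order: 6, 9, 12, 13, 19, 29, 31, 33, 40
The largest element is 40.

40


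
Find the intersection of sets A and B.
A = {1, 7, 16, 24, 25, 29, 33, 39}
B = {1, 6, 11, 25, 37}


Set A = {1, 7, 16, 24, 25, 29, 33, 39}
Set B = {1, 6, 11, 25, 37}
A ∩ B includes only elements in both sets.
Check each element of A against B:
1 ✓, 7 ✗, 16 ✗, 24 ✗, 25 ✓, 29 ✗, 33 ✗, 39 ✗
A ∩ B = {1, 25}

{1, 25}


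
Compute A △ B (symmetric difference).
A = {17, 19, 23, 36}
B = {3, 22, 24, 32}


Set A = {17, 19, 23, 36}
Set B = {3, 22, 24, 32}
A △ B = (A \ B) ∪ (B \ A)
Elements in A but not B: {17, 19, 23, 36}
Elements in B but not A: {3, 22, 24, 32}
A △ B = {3, 17, 19, 22, 23, 24, 32, 36}

{3, 17, 19, 22, 23, 24, 32, 36}


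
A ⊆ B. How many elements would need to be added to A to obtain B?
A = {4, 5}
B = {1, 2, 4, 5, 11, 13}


Set A = {4, 5}, |A| = 2
Set B = {1, 2, 4, 5, 11, 13}, |B| = 6
Since A ⊆ B: B \ A = {1, 2, 11, 13}
|B| - |A| = 6 - 2 = 4

4


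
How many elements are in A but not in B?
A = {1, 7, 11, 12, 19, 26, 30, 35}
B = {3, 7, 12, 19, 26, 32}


Set A = {1, 7, 11, 12, 19, 26, 30, 35}
Set B = {3, 7, 12, 19, 26, 32}
A \ B = {1, 11, 30, 35}
|A \ B| = 4

4


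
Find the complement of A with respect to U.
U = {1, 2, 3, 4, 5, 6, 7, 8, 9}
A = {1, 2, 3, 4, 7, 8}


Universal set U = {1, 2, 3, 4, 5, 6, 7, 8, 9}
Set A = {1, 2, 3, 4, 7, 8}
A' = U \ A = elements in U but not in A
Checking each element of U:
1 (in A, exclude), 2 (in A, exclude), 3 (in A, exclude), 4 (in A, exclude), 5 (not in A, include), 6 (not in A, include), 7 (in A, exclude), 8 (in A, exclude), 9 (not in A, include)
A' = {5, 6, 9}

{5, 6, 9}


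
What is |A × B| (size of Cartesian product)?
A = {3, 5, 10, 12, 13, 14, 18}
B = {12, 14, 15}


Set A = {3, 5, 10, 12, 13, 14, 18} has 7 elements.
Set B = {12, 14, 15} has 3 elements.
|A × B| = |A| × |B| = 7 × 3 = 21

21


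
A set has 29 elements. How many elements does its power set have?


The set has 29 elements.
The power set contains all possible subsets.
|P(A)| = 2^|A| = 2^29 = 536870912

536870912


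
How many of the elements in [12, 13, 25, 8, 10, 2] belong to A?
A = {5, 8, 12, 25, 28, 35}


Set A = {5, 8, 12, 25, 28, 35}
Candidates: [12, 13, 25, 8, 10, 2]
Check each candidate:
12 ∈ A, 13 ∉ A, 25 ∈ A, 8 ∈ A, 10 ∉ A, 2 ∉ A
Count of candidates in A: 3

3


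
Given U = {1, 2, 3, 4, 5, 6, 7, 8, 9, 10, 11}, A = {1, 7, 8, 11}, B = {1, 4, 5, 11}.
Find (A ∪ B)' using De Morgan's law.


U = {1, 2, 3, 4, 5, 6, 7, 8, 9, 10, 11}
A = {1, 7, 8, 11}, B = {1, 4, 5, 11}
A ∪ B = {1, 4, 5, 7, 8, 11}
(A ∪ B)' = U \ (A ∪ B) = {2, 3, 6, 9, 10}
Verification via A' ∩ B': A' = {2, 3, 4, 5, 6, 9, 10}, B' = {2, 3, 6, 7, 8, 9, 10}
A' ∩ B' = {2, 3, 6, 9, 10} ✓

{2, 3, 6, 9, 10}


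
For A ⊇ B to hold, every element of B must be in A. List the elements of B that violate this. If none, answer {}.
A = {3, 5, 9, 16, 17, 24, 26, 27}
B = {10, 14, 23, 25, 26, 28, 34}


Set A = {3, 5, 9, 16, 17, 24, 26, 27}
Set B = {10, 14, 23, 25, 26, 28, 34}
Check each element of B against A:
10 ∉ A (include), 14 ∉ A (include), 23 ∉ A (include), 25 ∉ A (include), 26 ∈ A, 28 ∉ A (include), 34 ∉ A (include)
Elements of B not in A: {10, 14, 23, 25, 28, 34}

{10, 14, 23, 25, 28, 34}


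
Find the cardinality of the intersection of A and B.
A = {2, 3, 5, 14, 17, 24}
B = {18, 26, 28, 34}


Set A = {2, 3, 5, 14, 17, 24}
Set B = {18, 26, 28, 34}
A ∩ B = {}
|A ∩ B| = 0

0


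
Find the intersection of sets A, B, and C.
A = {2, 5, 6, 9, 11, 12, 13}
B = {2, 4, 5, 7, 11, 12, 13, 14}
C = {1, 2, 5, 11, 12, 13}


Set A = {2, 5, 6, 9, 11, 12, 13}
Set B = {2, 4, 5, 7, 11, 12, 13, 14}
Set C = {1, 2, 5, 11, 12, 13}
First, A ∩ B = {2, 5, 11, 12, 13}
Then, (A ∩ B) ∩ C = {2, 5, 11, 12, 13}

{2, 5, 11, 12, 13}


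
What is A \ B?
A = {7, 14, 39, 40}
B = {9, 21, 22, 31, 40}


Set A = {7, 14, 39, 40}
Set B = {9, 21, 22, 31, 40}
A \ B includes elements in A that are not in B.
Check each element of A:
7 (not in B, keep), 14 (not in B, keep), 39 (not in B, keep), 40 (in B, remove)
A \ B = {7, 14, 39}

{7, 14, 39}


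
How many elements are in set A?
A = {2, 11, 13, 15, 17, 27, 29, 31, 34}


Set A = {2, 11, 13, 15, 17, 27, 29, 31, 34}
Listing elements: 2, 11, 13, 15, 17, 27, 29, 31, 34
Counting: 9 elements
|A| = 9

9


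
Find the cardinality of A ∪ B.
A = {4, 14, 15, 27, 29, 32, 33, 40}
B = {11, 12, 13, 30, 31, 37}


Set A = {4, 14, 15, 27, 29, 32, 33, 40}, |A| = 8
Set B = {11, 12, 13, 30, 31, 37}, |B| = 6
A ∩ B = {}, |A ∩ B| = 0
|A ∪ B| = |A| + |B| - |A ∩ B| = 8 + 6 - 0 = 14

14


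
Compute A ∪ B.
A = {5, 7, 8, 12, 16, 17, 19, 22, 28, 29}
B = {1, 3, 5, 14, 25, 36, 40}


Set A = {5, 7, 8, 12, 16, 17, 19, 22, 28, 29}
Set B = {1, 3, 5, 14, 25, 36, 40}
A ∪ B includes all elements in either set.
Elements from A: {5, 7, 8, 12, 16, 17, 19, 22, 28, 29}
Elements from B not already included: {1, 3, 14, 25, 36, 40}
A ∪ B = {1, 3, 5, 7, 8, 12, 14, 16, 17, 19, 22, 25, 28, 29, 36, 40}

{1, 3, 5, 7, 8, 12, 14, 16, 17, 19, 22, 25, 28, 29, 36, 40}


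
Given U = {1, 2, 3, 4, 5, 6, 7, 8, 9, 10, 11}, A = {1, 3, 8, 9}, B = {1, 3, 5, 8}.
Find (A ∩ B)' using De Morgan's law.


U = {1, 2, 3, 4, 5, 6, 7, 8, 9, 10, 11}
A = {1, 3, 8, 9}, B = {1, 3, 5, 8}
A ∩ B = {1, 3, 8}
(A ∩ B)' = U \ (A ∩ B) = {2, 4, 5, 6, 7, 9, 10, 11}
Verification via A' ∪ B': A' = {2, 4, 5, 6, 7, 10, 11}, B' = {2, 4, 6, 7, 9, 10, 11}
A' ∪ B' = {2, 4, 5, 6, 7, 9, 10, 11} ✓

{2, 4, 5, 6, 7, 9, 10, 11}


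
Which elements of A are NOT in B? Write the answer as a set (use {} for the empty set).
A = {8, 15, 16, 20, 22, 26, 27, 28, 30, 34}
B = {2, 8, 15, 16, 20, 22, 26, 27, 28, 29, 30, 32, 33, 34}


Set A = {8, 15, 16, 20, 22, 26, 27, 28, 30, 34}
Set B = {2, 8, 15, 16, 20, 22, 26, 27, 28, 29, 30, 32, 33, 34}
Check each element of A against B:
8 ∈ B, 15 ∈ B, 16 ∈ B, 20 ∈ B, 22 ∈ B, 26 ∈ B, 27 ∈ B, 28 ∈ B, 30 ∈ B, 34 ∈ B
Elements of A not in B: {}

{}


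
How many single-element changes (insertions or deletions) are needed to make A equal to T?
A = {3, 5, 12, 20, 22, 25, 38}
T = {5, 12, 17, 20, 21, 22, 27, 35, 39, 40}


Set A = {3, 5, 12, 20, 22, 25, 38}
Set T = {5, 12, 17, 20, 21, 22, 27, 35, 39, 40}
Elements to remove from A (in A, not in T): {3, 25, 38} → 3 removals
Elements to add to A (in T, not in A): {17, 21, 27, 35, 39, 40} → 6 additions
Total edits = 3 + 6 = 9

9


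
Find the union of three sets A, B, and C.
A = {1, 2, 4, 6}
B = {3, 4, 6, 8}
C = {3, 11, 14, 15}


Set A = {1, 2, 4, 6}
Set B = {3, 4, 6, 8}
Set C = {3, 11, 14, 15}
First, A ∪ B = {1, 2, 3, 4, 6, 8}
Then, (A ∪ B) ∪ C = {1, 2, 3, 4, 6, 8, 11, 14, 15}

{1, 2, 3, 4, 6, 8, 11, 14, 15}


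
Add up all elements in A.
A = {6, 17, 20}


Set A = {6, 17, 20}
Sum = 6 + 17 + 20 = 43

43


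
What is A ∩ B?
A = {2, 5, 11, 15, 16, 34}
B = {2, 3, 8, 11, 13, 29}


Set A = {2, 5, 11, 15, 16, 34}
Set B = {2, 3, 8, 11, 13, 29}
A ∩ B includes only elements in both sets.
Check each element of A against B:
2 ✓, 5 ✗, 11 ✓, 15 ✗, 16 ✗, 34 ✗
A ∩ B = {2, 11}

{2, 11}


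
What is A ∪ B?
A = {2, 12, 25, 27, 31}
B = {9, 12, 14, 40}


Set A = {2, 12, 25, 27, 31}
Set B = {9, 12, 14, 40}
A ∪ B includes all elements in either set.
Elements from A: {2, 12, 25, 27, 31}
Elements from B not already included: {9, 14, 40}
A ∪ B = {2, 9, 12, 14, 25, 27, 31, 40}

{2, 9, 12, 14, 25, 27, 31, 40}


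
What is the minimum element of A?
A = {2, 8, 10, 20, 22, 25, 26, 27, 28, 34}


Set A = {2, 8, 10, 20, 22, 25, 26, 27, 28, 34}
Elements in ascending order: 2, 8, 10, 20, 22, 25, 26, 27, 28, 34
The smallest element is 2.

2


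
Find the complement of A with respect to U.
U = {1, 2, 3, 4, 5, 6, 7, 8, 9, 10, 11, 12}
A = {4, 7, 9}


Universal set U = {1, 2, 3, 4, 5, 6, 7, 8, 9, 10, 11, 12}
Set A = {4, 7, 9}
A' = U \ A = elements in U but not in A
Checking each element of U:
1 (not in A, include), 2 (not in A, include), 3 (not in A, include), 4 (in A, exclude), 5 (not in A, include), 6 (not in A, include), 7 (in A, exclude), 8 (not in A, include), 9 (in A, exclude), 10 (not in A, include), 11 (not in A, include), 12 (not in A, include)
A' = {1, 2, 3, 5, 6, 8, 10, 11, 12}

{1, 2, 3, 5, 6, 8, 10, 11, 12}


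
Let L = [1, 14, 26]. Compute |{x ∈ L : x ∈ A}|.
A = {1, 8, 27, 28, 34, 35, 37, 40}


Set A = {1, 8, 27, 28, 34, 35, 37, 40}
Candidates: [1, 14, 26]
Check each candidate:
1 ∈ A, 14 ∉ A, 26 ∉ A
Count of candidates in A: 1

1


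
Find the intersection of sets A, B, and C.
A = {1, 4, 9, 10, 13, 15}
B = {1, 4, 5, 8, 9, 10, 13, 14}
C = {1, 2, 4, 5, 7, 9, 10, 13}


Set A = {1, 4, 9, 10, 13, 15}
Set B = {1, 4, 5, 8, 9, 10, 13, 14}
Set C = {1, 2, 4, 5, 7, 9, 10, 13}
First, A ∩ B = {1, 4, 9, 10, 13}
Then, (A ∩ B) ∩ C = {1, 4, 9, 10, 13}

{1, 4, 9, 10, 13}


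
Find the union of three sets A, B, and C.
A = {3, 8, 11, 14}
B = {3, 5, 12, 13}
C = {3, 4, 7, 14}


Set A = {3, 8, 11, 14}
Set B = {3, 5, 12, 13}
Set C = {3, 4, 7, 14}
First, A ∪ B = {3, 5, 8, 11, 12, 13, 14}
Then, (A ∪ B) ∪ C = {3, 4, 5, 7, 8, 11, 12, 13, 14}

{3, 4, 5, 7, 8, 11, 12, 13, 14}


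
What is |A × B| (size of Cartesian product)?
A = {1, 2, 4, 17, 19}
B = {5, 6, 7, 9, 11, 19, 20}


Set A = {1, 2, 4, 17, 19} has 5 elements.
Set B = {5, 6, 7, 9, 11, 19, 20} has 7 elements.
|A × B| = |A| × |B| = 5 × 7 = 35

35


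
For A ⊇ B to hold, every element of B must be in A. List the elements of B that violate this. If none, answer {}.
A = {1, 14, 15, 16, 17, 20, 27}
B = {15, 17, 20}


Set A = {1, 14, 15, 16, 17, 20, 27}
Set B = {15, 17, 20}
Check each element of B against A:
15 ∈ A, 17 ∈ A, 20 ∈ A
Elements of B not in A: {}

{}


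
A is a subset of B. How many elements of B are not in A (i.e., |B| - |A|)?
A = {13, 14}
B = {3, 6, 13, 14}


Set A = {13, 14}, |A| = 2
Set B = {3, 6, 13, 14}, |B| = 4
Since A ⊆ B: B \ A = {3, 6}
|B| - |A| = 4 - 2 = 2

2


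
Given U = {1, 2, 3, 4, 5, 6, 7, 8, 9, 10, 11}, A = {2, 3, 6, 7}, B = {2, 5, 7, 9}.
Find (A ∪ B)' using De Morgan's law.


U = {1, 2, 3, 4, 5, 6, 7, 8, 9, 10, 11}
A = {2, 3, 6, 7}, B = {2, 5, 7, 9}
A ∪ B = {2, 3, 5, 6, 7, 9}
(A ∪ B)' = U \ (A ∪ B) = {1, 4, 8, 10, 11}
Verification via A' ∩ B': A' = {1, 4, 5, 8, 9, 10, 11}, B' = {1, 3, 4, 6, 8, 10, 11}
A' ∩ B' = {1, 4, 8, 10, 11} ✓

{1, 4, 8, 10, 11}


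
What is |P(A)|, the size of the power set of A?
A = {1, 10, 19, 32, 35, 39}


Set A = {1, 10, 19, 32, 35, 39}
|A| = 6
The power set P(A) contains all subsets of A.
|P(A)| = 2^|A| = 2^6 = 64

64


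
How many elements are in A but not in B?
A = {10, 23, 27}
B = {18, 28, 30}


Set A = {10, 23, 27}
Set B = {18, 28, 30}
A \ B = {10, 23, 27}
|A \ B| = 3

3


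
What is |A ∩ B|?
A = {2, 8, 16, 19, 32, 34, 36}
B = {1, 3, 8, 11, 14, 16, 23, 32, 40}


Set A = {2, 8, 16, 19, 32, 34, 36}
Set B = {1, 3, 8, 11, 14, 16, 23, 32, 40}
A ∩ B = {8, 16, 32}
|A ∩ B| = 3

3


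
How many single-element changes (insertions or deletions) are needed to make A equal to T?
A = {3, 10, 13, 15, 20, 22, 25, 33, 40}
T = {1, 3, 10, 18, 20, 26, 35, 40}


Set A = {3, 10, 13, 15, 20, 22, 25, 33, 40}
Set T = {1, 3, 10, 18, 20, 26, 35, 40}
Elements to remove from A (in A, not in T): {13, 15, 22, 25, 33} → 5 removals
Elements to add to A (in T, not in A): {1, 18, 26, 35} → 4 additions
Total edits = 5 + 4 = 9

9


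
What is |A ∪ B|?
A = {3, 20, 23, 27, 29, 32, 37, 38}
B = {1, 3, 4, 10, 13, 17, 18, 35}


Set A = {3, 20, 23, 27, 29, 32, 37, 38}, |A| = 8
Set B = {1, 3, 4, 10, 13, 17, 18, 35}, |B| = 8
A ∩ B = {3}, |A ∩ B| = 1
|A ∪ B| = |A| + |B| - |A ∩ B| = 8 + 8 - 1 = 15

15


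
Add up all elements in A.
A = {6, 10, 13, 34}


Set A = {6, 10, 13, 34}
Sum = 6 + 10 + 13 + 34 = 63

63


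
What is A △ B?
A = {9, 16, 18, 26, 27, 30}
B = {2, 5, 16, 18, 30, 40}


Set A = {9, 16, 18, 26, 27, 30}
Set B = {2, 5, 16, 18, 30, 40}
A △ B = (A \ B) ∪ (B \ A)
Elements in A but not B: {9, 26, 27}
Elements in B but not A: {2, 5, 40}
A △ B = {2, 5, 9, 26, 27, 40}

{2, 5, 9, 26, 27, 40}


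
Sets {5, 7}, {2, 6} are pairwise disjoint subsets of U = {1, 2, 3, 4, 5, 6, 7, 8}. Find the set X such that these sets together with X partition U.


U = {1, 2, 3, 4, 5, 6, 7, 8}
Shown blocks: {5, 7}, {2, 6}
A partition's blocks are pairwise disjoint and cover U, so the missing block = U \ (union of shown blocks).
Union of shown blocks: {2, 5, 6, 7}
Missing block = U \ (union) = {1, 3, 4, 8}

{1, 3, 4, 8}


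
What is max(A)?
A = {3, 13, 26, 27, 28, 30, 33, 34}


Set A = {3, 13, 26, 27, 28, 30, 33, 34}
Elements in ascending order: 3, 13, 26, 27, 28, 30, 33, 34
The largest element is 34.

34


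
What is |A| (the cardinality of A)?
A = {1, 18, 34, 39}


Set A = {1, 18, 34, 39}
Listing elements: 1, 18, 34, 39
Counting: 4 elements
|A| = 4

4


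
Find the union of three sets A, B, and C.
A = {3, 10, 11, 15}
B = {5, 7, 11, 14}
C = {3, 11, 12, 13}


Set A = {3, 10, 11, 15}
Set B = {5, 7, 11, 14}
Set C = {3, 11, 12, 13}
First, A ∪ B = {3, 5, 7, 10, 11, 14, 15}
Then, (A ∪ B) ∪ C = {3, 5, 7, 10, 11, 12, 13, 14, 15}

{3, 5, 7, 10, 11, 12, 13, 14, 15}


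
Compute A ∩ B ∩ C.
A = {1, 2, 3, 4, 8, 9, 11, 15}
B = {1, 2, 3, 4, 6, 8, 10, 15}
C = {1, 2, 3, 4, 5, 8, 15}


Set A = {1, 2, 3, 4, 8, 9, 11, 15}
Set B = {1, 2, 3, 4, 6, 8, 10, 15}
Set C = {1, 2, 3, 4, 5, 8, 15}
First, A ∩ B = {1, 2, 3, 4, 8, 15}
Then, (A ∩ B) ∩ C = {1, 2, 3, 4, 8, 15}

{1, 2, 3, 4, 8, 15}


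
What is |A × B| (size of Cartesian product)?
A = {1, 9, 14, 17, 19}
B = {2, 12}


Set A = {1, 9, 14, 17, 19} has 5 elements.
Set B = {2, 12} has 2 elements.
|A × B| = |A| × |B| = 5 × 2 = 10

10


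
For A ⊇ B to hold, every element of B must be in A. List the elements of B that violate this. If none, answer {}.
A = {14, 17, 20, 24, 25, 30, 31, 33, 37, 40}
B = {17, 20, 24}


Set A = {14, 17, 20, 24, 25, 30, 31, 33, 37, 40}
Set B = {17, 20, 24}
Check each element of B against A:
17 ∈ A, 20 ∈ A, 24 ∈ A
Elements of B not in A: {}

{}


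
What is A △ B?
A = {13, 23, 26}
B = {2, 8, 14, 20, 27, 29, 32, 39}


Set A = {13, 23, 26}
Set B = {2, 8, 14, 20, 27, 29, 32, 39}
A △ B = (A \ B) ∪ (B \ A)
Elements in A but not B: {13, 23, 26}
Elements in B but not A: {2, 8, 14, 20, 27, 29, 32, 39}
A △ B = {2, 8, 13, 14, 20, 23, 26, 27, 29, 32, 39}

{2, 8, 13, 14, 20, 23, 26, 27, 29, 32, 39}


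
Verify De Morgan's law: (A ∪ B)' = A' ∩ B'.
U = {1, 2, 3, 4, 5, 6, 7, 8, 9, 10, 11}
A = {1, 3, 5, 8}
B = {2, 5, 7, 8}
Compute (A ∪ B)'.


U = {1, 2, 3, 4, 5, 6, 7, 8, 9, 10, 11}
A = {1, 3, 5, 8}, B = {2, 5, 7, 8}
A ∪ B = {1, 2, 3, 5, 7, 8}
(A ∪ B)' = U \ (A ∪ B) = {4, 6, 9, 10, 11}
Verification via A' ∩ B': A' = {2, 4, 6, 7, 9, 10, 11}, B' = {1, 3, 4, 6, 9, 10, 11}
A' ∩ B' = {4, 6, 9, 10, 11} ✓

{4, 6, 9, 10, 11}


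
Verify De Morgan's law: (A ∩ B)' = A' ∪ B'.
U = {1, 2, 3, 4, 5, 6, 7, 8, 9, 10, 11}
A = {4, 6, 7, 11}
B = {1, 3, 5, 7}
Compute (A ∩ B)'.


U = {1, 2, 3, 4, 5, 6, 7, 8, 9, 10, 11}
A = {4, 6, 7, 11}, B = {1, 3, 5, 7}
A ∩ B = {7}
(A ∩ B)' = U \ (A ∩ B) = {1, 2, 3, 4, 5, 6, 8, 9, 10, 11}
Verification via A' ∪ B': A' = {1, 2, 3, 5, 8, 9, 10}, B' = {2, 4, 6, 8, 9, 10, 11}
A' ∪ B' = {1, 2, 3, 4, 5, 6, 8, 9, 10, 11} ✓

{1, 2, 3, 4, 5, 6, 8, 9, 10, 11}
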